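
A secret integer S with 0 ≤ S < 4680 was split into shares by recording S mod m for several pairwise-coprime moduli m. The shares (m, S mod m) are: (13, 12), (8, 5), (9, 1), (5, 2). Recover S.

The moduli are pairwise coprime; N = 13·8·9·5 = 4680.
N/13 = 360; 360 ≡ 9 (mod 13); 9·3 ≡ 1, so inverse 3.
N/8 = 585; 585 ≡ 1 (mod 8), inverse 1.
N/9 = 520; 520 ≡ 7 (mod 9); 7·4 ≡ 1, so inverse 4.
N/5 = 936; 936 ≡ 1 (mod 5), inverse 1.
S ≡ 12·360·3 + 5·585·1 + 1·520·4 + 2·936·1 = 19837.
19837 mod 4680 = 1117.

1117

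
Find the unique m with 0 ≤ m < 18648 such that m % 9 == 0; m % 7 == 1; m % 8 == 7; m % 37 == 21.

The moduli are pairwise coprime; N = 9·7·8·37 = 18648.
N/9 = 2072; 2072 ≡ 2 (mod 9); 2·5 ≡ 1, so inverse 5.
N/7 = 2664; 2664 ≡ 4 (mod 7); 4·2 ≡ 1, so inverse 2.
N/8 = 2331; 2331 ≡ 3 (mod 8); 3·3 ≡ 1, so inverse 3.
N/37 = 504; 504 ≡ 23 (mod 37); 23·29 ≡ 1, so inverse 29.
m ≡ 0·2072·5 + 1·2664·2 + 7·2331·3 + 21·504·29 = 361215.
361215 mod 18648 = 6903.

6903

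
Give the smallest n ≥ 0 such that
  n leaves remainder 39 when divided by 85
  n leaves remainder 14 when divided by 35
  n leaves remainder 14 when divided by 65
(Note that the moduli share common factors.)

6839

gcd(85, 35) = 5 and 5 | (14 − 39), so the pair is consistent; merging gives n ≡ 294 (mod 595), where 595 = lcm(85, 35).
gcd(595, 65) = 5 and 5 | (14 − 294), so the pair is consistent; merging gives n ≡ 6839 (mod 7735), where 7735 = lcm(595, 65).
The solution is unique modulo lcm(85, 35, 65) = 7735.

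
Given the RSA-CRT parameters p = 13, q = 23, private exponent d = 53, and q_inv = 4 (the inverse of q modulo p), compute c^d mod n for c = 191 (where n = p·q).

107

d_p = d mod (p−1) = 53 mod 12 = 5; d_q = d mod (q−1) = 9.
m₁ = c^(d_p) mod p: c ≡ 9 (mod 13), and 9^5 mod 13 = 3.
m₂ = c^(d_q) mod q: c ≡ 7 (mod 23), and 7^9 mod 23 = 15.
h = q_inv·(m₁ − m₂) mod p = 4·(3 − 15) mod 13 = 4.
m = m₂ + h·q = 15 + 4·23 = 107.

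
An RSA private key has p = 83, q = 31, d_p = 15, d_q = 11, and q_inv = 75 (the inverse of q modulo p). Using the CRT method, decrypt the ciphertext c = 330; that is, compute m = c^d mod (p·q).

100

m₁ = c^(d_p) mod p: c ≡ 81 (mod 83), and 81^15 mod 83 = 17.
m₂ = c^(d_q) mod q: c ≡ 20 (mod 31), and 20^11 mod 31 = 7.
h = q_inv·(m₁ − m₂) mod p = 75·(17 − 7) mod 83 = 3.
m = m₂ + h·q = 7 + 3·31 = 100.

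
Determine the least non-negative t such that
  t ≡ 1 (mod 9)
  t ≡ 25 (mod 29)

199

From t ≡ 1 (mod 9) write t = 1 + 9s. Substituting into t ≡ 25 (mod 29) gives 9s ≡ 24 (mod 29), and since 9⁻¹ ≡ 13 (mod 29), s ≡ 22. Hence t ≡ 1 + 9·22 = 199 (mod 261).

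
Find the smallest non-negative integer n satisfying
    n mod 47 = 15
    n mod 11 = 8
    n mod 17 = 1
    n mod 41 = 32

From n ≡ 15 (mod 47) write n = 15 + 47t. Substituting into n ≡ 8 (mod 11) gives 47t ≡ 4 (mod 11), and since 3⁻¹ ≡ 4 (mod 11), t ≡ 5. Hence n ≡ 15 + 47·5 = 250 (mod 517).
From n ≡ 250 (mod 517) write n = 250 + 517t. Substituting into n ≡ 1 (mod 17) gives 517t ≡ 6 (mod 17), and since 7⁻¹ ≡ 5 (mod 17), t ≡ 13. Hence n ≡ 250 + 517·13 = 6971 (mod 8789).
From n ≡ 6971 (mod 8789) write n = 6971 + 8789t. Substituting into n ≡ 32 (mod 41) gives 8789t ≡ 31 (mod 41), and since 15⁻¹ ≡ 11 (mod 41), t ≡ 13. Hence n ≡ 6971 + 8789·13 = 121228 (mod 360349).

121228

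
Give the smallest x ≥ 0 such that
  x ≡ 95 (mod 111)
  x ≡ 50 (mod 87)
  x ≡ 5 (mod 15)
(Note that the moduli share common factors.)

gcd(111, 87) = 3 and 3 | (50 − 95), so the pair is consistent; merging gives x ≡ 1094 (mod 3219), where 3219 = lcm(111, 87).
gcd(3219, 15) = 3 and 3 | (5 − 1094), so the pair is consistent; merging gives x ≡ 13970 (mod 16095), where 16095 = lcm(3219, 15).
The solution is unique modulo lcm(111, 87, 15) = 16095.

13970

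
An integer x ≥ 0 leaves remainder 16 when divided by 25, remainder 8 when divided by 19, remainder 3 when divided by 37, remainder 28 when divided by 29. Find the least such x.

204391

Combine the congruences pairwise.
From x ≡ 16 (mod 25) write x = 16 + 25t. Substituting into x ≡ 8 (mod 19) gives 25t ≡ 11 (mod 19), and since 6⁻¹ ≡ 16 (mod 19), t ≡ 5. Hence x ≡ 16 + 25·5 = 141 (mod 475).
From x ≡ 141 (mod 475) write x = 141 + 475t. Substituting into x ≡ 3 (mod 37) gives 475t ≡ 10 (mod 37), and since 31⁻¹ ≡ 6 (mod 37), t ≡ 23. Hence x ≡ 141 + 475·23 = 11066 (mod 17575).
From x ≡ 11066 (mod 17575) write x = 11066 + 17575t. Substituting into x ≡ 28 (mod 29) gives 17575t ≡ 11 (mod 29), and since 1⁻¹ ≡ 1 (mod 29), t ≡ 11. Hence x ≡ 11066 + 17575·11 = 204391 (mod 509675).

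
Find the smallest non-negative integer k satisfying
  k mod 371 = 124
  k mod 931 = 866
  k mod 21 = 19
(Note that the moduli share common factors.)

50209

Combine the congruences pairwise.
gcd(371, 931) = 7 and 7 | (866 − 124), so the pair is consistent; merging gives k ≡ 866 (mod 49343), where 49343 = lcm(371, 931).
gcd(49343, 21) = 7 and 7 | (19 − 866), so the pair is consistent; merging gives k ≡ 50209 (mod 148029), where 148029 = lcm(49343, 21).
The solution is unique modulo lcm(371, 931, 21) = 148029.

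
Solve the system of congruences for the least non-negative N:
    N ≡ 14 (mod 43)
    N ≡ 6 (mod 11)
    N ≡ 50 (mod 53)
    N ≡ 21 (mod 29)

287469

Combine the congruences pairwise.
From N ≡ 14 (mod 43) write N = 14 + 43t. Substituting into N ≡ 6 (mod 11) gives 43t ≡ 3 (mod 11), and since 10⁻¹ ≡ 10 (mod 11), t ≡ 8. Hence N ≡ 14 + 43·8 = 358 (mod 473).
From N ≡ 358 (mod 473) write N = 358 + 473t. Substituting into N ≡ 50 (mod 53) gives 473t ≡ 10 (mod 53), and since 49⁻¹ ≡ 13 (mod 53), t ≡ 24. Hence N ≡ 358 + 473·24 = 11710 (mod 25069).
From N ≡ 11710 (mod 25069) write N = 11710 + 25069t. Substituting into N ≡ 21 (mod 29) gives 25069t ≡ 27 (mod 29), and since 13⁻¹ ≡ 9 (mod 29), t ≡ 11. Hence N ≡ 11710 + 25069·11 = 287469 (mod 727001).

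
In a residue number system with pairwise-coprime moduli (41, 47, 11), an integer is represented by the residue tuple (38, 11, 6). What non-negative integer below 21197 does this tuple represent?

8894

The moduli are pairwise coprime; N = 41·47·11 = 21197.
N/41 = 517; 517 ≡ 25 (mod 41); 25·23 ≡ 1, so inverse 23.
N/47 = 451; 451 ≡ 28 (mod 47); 28·42 ≡ 1, so inverse 42.
N/11 = 1927; 1927 ≡ 2 (mod 11); 2·6 ≡ 1, so inverse 6.
x ≡ 38·517·23 + 11·451·42 + 6·1927·6 = 729592.
729592 mod 21197 = 8894.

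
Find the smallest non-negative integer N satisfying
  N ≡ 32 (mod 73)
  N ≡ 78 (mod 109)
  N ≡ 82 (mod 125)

153332

From N ≡ 32 (mod 73) write N = 32 + 73t. Substituting into N ≡ 78 (mod 109) gives 73t ≡ 46 (mod 109), and since 73⁻¹ ≡ 3 (mod 109), t ≡ 29. Hence N ≡ 32 + 73·29 = 2149 (mod 7957).
From N ≡ 2149 (mod 7957) write N = 2149 + 7957t. Substituting into N ≡ 82 (mod 125) gives 7957t ≡ 58 (mod 125), and since 82⁻¹ ≡ 93 (mod 125), t ≡ 19. Hence N ≡ 2149 + 7957·19 = 153332 (mod 994625).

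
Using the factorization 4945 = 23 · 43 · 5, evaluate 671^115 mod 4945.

3646

Mod 23: 671 ≡ 4; by Fermat, exponent reduces to 115 mod 22 = 5; 4^5 ≡ 12 (mod 23).
Mod 43: 671 ≡ 26; by Fermat, exponent reduces to 115 mod 42 = 31; 26^31 ≡ 34 (mod 43).
Mod 5: 671 ≡ 1; by Fermat, exponent reduces to 115 mod 4 = 3; 1^3 ≡ 1 (mod 5).
Combine by CRT: x ≡ 12 (mod 23), x ≡ 34 (mod 43), x ≡ 1 (mod 5) ⇒ x ≡ 3646 (mod 4945).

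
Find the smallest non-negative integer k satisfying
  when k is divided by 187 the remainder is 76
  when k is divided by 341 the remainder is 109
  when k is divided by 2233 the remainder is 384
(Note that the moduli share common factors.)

Combine the congruences pairwise.
gcd(187, 341) = 11 and 11 | (109 − 76), so the pair is consistent; merging gives k ≡ 450 (mod 5797), where 5797 = lcm(187, 341).
gcd(5797, 2233) = 11 and 11 | (384 − 450), so the pair is consistent; merging gives k ≡ 632323 (mod 1176791), where 1176791 = lcm(5797, 2233).
The solution is unique modulo lcm(187, 341, 2233) = 1176791.

632323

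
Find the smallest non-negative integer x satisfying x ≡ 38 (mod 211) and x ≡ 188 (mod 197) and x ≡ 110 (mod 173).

The moduli are pairwise coprime; N = 211·197·173 = 7191091.
N/211 = 34081; 34081 ≡ 110 (mod 211); 110·94 ≡ 1, so inverse 94.
N/197 = 36503; 36503 ≡ 58 (mod 197); 58·17 ≡ 1, so inverse 17.
N/173 = 41567; 41567 ≡ 47 (mod 173); 47·81 ≡ 1, so inverse 81.
x ≡ 38·34081·94 + 188·36503·17 + 110·41567·81 = 608762890.
608762890 mod 7191091 = 4711246.

4711246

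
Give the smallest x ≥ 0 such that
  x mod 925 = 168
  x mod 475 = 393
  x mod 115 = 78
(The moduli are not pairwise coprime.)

132443

Combine the congruences pairwise.
gcd(925, 475) = 25 and 25 | (393 − 168), so the pair is consistent; merging gives x ≡ 9418 (mod 17575), where 17575 = lcm(925, 475).
gcd(17575, 115) = 5 and 5 | (78 − 9418), so the pair is consistent; merging gives x ≡ 132443 (mod 404225), where 404225 = lcm(17575, 115).
The solution is unique modulo lcm(925, 475, 115) = 404225.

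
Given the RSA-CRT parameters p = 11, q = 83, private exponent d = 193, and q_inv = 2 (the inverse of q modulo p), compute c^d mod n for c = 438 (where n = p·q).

113

d_p = d mod (p−1) = 193 mod 10 = 3; d_q = d mod (q−1) = 29.
m₁ = c^(d_p) mod p: c ≡ 9 (mod 11), and 9^3 mod 11 = 3.
m₂ = c^(d_q) mod q: c ≡ 23 (mod 83), and 23^29 mod 83 = 30.
h = q_inv·(m₁ − m₂) mod p = 2·(3 − 30) mod 11 = 1.
m = m₂ + h·q = 30 + 1·83 = 113.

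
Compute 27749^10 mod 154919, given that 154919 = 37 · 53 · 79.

153699

Mod 37: 27749 ≡ 36; 36^10 ≡ 1 (mod 37).
Mod 53: 27749 ≡ 30; 30^10 ≡ 52 (mod 53).
Mod 79: 27749 ≡ 20; 20^10 ≡ 44 (mod 79).
Combine by CRT: x ≡ 1 (mod 37), x ≡ 52 (mod 53), x ≡ 44 (mod 79) ⇒ x ≡ 153699 (mod 154919).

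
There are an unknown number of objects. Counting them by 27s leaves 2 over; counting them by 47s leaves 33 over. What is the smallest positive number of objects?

From N ≡ 2 (mod 27) write N = 2 + 27t. Substituting into N ≡ 33 (mod 47) gives 27t ≡ 31 (mod 47), and since 27⁻¹ ≡ 7 (mod 47), t ≡ 29. Hence N ≡ 2 + 27·29 = 785 (mod 1269).

785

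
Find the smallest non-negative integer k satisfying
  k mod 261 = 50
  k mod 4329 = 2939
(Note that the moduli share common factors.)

gcd(261, 4329) = 9 and 9 | (2939 − 50), so the pair is consistent; merging gives k ≡ 24584 (mod 125541), where 125541 = lcm(261, 4329).
The solution is unique modulo lcm(261, 4329) = 125541.

24584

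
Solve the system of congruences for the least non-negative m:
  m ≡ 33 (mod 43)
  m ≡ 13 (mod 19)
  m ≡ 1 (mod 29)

22737

Combine the congruences pairwise.
From m ≡ 33 (mod 43) write m = 33 + 43t. Substituting into m ≡ 13 (mod 19) gives 43t ≡ 18 (mod 19), and since 5⁻¹ ≡ 4 (mod 19), t ≡ 15. Hence m ≡ 33 + 43·15 = 678 (mod 817).
From m ≡ 678 (mod 817) write m = 678 + 817t. Substituting into m ≡ 1 (mod 29) gives 817t ≡ 19 (mod 29), and since 5⁻¹ ≡ 6 (mod 29), t ≡ 27. Hence m ≡ 678 + 817·27 = 22737 (mod 23693).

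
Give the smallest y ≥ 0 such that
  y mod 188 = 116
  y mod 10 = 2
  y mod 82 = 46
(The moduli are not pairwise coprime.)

Combine the congruences pairwise.
gcd(188, 10) = 2 and 2 | (2 − 116), so the pair is consistent; merging gives y ≡ 492 (mod 940), where 940 = lcm(188, 10).
gcd(940, 82) = 2 and 2 | (46 − 492), so the pair is consistent; merging gives y ≡ 11772 (mod 38540), where 38540 = lcm(940, 82).
The solution is unique modulo lcm(188, 10, 82) = 38540.

11772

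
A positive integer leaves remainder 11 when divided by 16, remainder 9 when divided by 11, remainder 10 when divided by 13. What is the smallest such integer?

75

Combine the congruences pairwise.
From t ≡ 11 (mod 16) write t = 11 + 16s. Substituting into t ≡ 9 (mod 11) gives 16s ≡ 9 (mod 11), and since 5⁻¹ ≡ 9 (mod 11), s ≡ 4. Hence t ≡ 11 + 16·4 = 75 (mod 176).
From t ≡ 75 (mod 176) write t = 75 + 176s. Substituting into t ≡ 10 (mod 13) gives 176s ≡ 0 (mod 13), and since 7⁻¹ ≡ 2 (mod 13), s ≡ 0. Hence t ≡ 75 + 176·0 = 75 (mod 2288).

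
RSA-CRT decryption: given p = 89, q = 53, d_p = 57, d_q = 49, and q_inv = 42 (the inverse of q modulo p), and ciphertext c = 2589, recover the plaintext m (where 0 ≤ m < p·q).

3713

m₁ = c^(d_p) mod p: c ≡ 8 (mod 89), and 8^57 mod 89 = 64.
m₂ = c^(d_q) mod q: c ≡ 45 (mod 53), and 45^49 mod 53 = 3.
h = q_inv·(m₁ − m₂) mod p = 42·(64 − 3) mod 89 = 70.
m = m₂ + h·q = 3 + 70·53 = 3713.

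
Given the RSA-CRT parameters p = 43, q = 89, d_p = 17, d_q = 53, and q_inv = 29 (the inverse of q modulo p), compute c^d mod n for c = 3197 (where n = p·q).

384

m₁ = c^(d_p) mod p: c ≡ 15 (mod 43), and 15^17 mod 43 = 40.
m₂ = c^(d_q) mod q: c ≡ 82 (mod 89), and 82^53 mod 89 = 28.
h = q_inv·(m₁ − m₂) mod p = 29·(40 − 28) mod 43 = 4.
m = m₂ + h·q = 28 + 4·89 = 384.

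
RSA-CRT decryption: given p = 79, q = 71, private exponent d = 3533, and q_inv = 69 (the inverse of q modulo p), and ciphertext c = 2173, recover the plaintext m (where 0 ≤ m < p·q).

1941

d_p = d mod (p−1) = 3533 mod 78 = 23; d_q = d mod (q−1) = 33.
m₁ = c^(d_p) mod p: c ≡ 40 (mod 79), and 40^23 mod 79 = 45.
m₂ = c^(d_q) mod q: c ≡ 43 (mod 71), and 43^33 mod 71 = 24.
h = q_inv·(m₁ − m₂) mod p = 69·(45 − 24) mod 79 = 27.
m = m₂ + h·q = 24 + 27·71 = 1941.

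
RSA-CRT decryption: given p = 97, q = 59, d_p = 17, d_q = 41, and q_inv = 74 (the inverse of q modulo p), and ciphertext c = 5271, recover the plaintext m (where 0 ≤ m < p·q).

m₁ = c^(d_p) mod p: c ≡ 33 (mod 97), and 33^17 mod 97 = 33.
m₂ = c^(d_q) mod q: c ≡ 20 (mod 59), and 20^41 mod 59 = 19.
h = q_inv·(m₁ − m₂) mod p = 74·(33 − 19) mod 97 = 66.
m = m₂ + h·q = 19 + 66·59 = 3913.

3913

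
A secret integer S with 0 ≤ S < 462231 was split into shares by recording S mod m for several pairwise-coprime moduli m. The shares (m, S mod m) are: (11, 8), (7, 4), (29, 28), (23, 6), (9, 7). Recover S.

88855

Combine the congruences pairwise.
From S ≡ 8 (mod 11) write S = 8 + 11t. Substituting into S ≡ 4 (mod 7) gives 11t ≡ 3 (mod 7), and since 4⁻¹ ≡ 2 (mod 7), t ≡ 6. Hence S ≡ 8 + 11·6 = 74 (mod 77).
From S ≡ 74 (mod 77) write S = 74 + 77t. Substituting into S ≡ 28 (mod 29) gives 77t ≡ 12 (mod 29), and since 19⁻¹ ≡ 26 (mod 29), t ≡ 22. Hence S ≡ 74 + 77·22 = 1768 (mod 2233).
From S ≡ 1768 (mod 2233) write S = 1768 + 2233t. Substituting into S ≡ 6 (mod 23) gives 2233t ≡ 9 (mod 23), and since 2⁻¹ ≡ 12 (mod 23), t ≡ 16. Hence S ≡ 1768 + 2233·16 = 37496 (mod 51359).
From S ≡ 37496 (mod 51359) write S = 37496 + 51359t. Substituting into S ≡ 7 (mod 9) gives 51359t ≡ 5 (mod 9), and since 5⁻¹ ≡ 2 (mod 9), t ≡ 1. Hence S ≡ 37496 + 51359·1 = 88855 (mod 462231).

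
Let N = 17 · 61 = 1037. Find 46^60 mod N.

Mod 17: 46 ≡ 12; by Fermat, exponent reduces to 60 mod 16 = 12; 12^12 ≡ 4 (mod 17).
Mod 61: 46 ≡ 46; since 60 | 60, by Fermat 46^60 ≡ 1 (mod 61).
Combine by CRT: x ≡ 4 (mod 17), x ≡ 1 (mod 61) ⇒ x ≡ 123 (mod 1037).

123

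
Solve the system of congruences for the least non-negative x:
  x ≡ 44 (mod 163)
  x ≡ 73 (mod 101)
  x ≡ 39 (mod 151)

1179349

From x ≡ 44 (mod 163) write x = 44 + 163t. Substituting into x ≡ 73 (mod 101) gives 163t ≡ 29 (mod 101), and since 62⁻¹ ≡ 44 (mod 101), t ≡ 64. Hence x ≡ 44 + 163·64 = 10476 (mod 16463).
From x ≡ 10476 (mod 16463) write x = 10476 + 16463t. Substituting into x ≡ 39 (mod 151) gives 16463t ≡ 133 (mod 151), and since 4⁻¹ ≡ 38 (mod 151), t ≡ 71. Hence x ≡ 10476 + 16463·71 = 1179349 (mod 2485913).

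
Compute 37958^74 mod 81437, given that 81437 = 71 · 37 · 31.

Mod 71: 37958 ≡ 44; by Fermat, exponent reduces to 74 mod 70 = 4; 44^4 ≡ 6 (mod 71).
Mod 37: 37958 ≡ 33; by Fermat, exponent reduces to 74 mod 36 = 2; 33^2 ≡ 16 (mod 37).
Mod 31: 37958 ≡ 14; by Fermat, exponent reduces to 74 mod 30 = 14; 14^14 ≡ 20 (mod 31).
Combine by CRT: x ≡ 6 (mod 71), x ≡ 16 (mod 37), x ≡ 20 (mod 31) ⇒ x ≡ 53185 (mod 81437).

53185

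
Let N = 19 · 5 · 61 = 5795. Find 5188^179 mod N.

4067

Mod 19: 5188 ≡ 1; by Fermat, exponent reduces to 179 mod 18 = 17; 1^17 ≡ 1 (mod 19).
Mod 5: 5188 ≡ 3; by Fermat, exponent reduces to 179 mod 4 = 3; 3^3 ≡ 2 (mod 5).
Mod 61: 5188 ≡ 3; by Fermat, exponent reduces to 179 mod 60 = 59; 3^59 ≡ 41 (mod 61).
Combine by CRT: x ≡ 1 (mod 19), x ≡ 2 (mod 5), x ≡ 41 (mod 61) ⇒ x ≡ 4067 (mod 5795).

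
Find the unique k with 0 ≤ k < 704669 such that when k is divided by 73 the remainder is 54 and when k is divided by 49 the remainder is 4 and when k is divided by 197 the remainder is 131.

583251

From k ≡ 54 (mod 73) write k = 54 + 73t. Substituting into k ≡ 4 (mod 49) gives 73t ≡ 48 (mod 49), and since 24⁻¹ ≡ 47 (mod 49), t ≡ 2. Hence k ≡ 54 + 73·2 = 200 (mod 3577).
From k ≡ 200 (mod 3577) write k = 200 + 3577t. Substituting into k ≡ 131 (mod 197) gives 3577t ≡ 128 (mod 197), and since 31⁻¹ ≡ 89 (mod 197), t ≡ 163. Hence k ≡ 200 + 3577·163 = 583251 (mod 704669).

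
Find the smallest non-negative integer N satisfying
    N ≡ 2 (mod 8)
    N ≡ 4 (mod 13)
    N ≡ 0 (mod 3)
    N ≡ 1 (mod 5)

The moduli are pairwise coprime; M = 8·13·3·5 = 1560.
M/8 = 195; 195 ≡ 3 (mod 8); 3·3 ≡ 1, so inverse 3.
M/13 = 120; 120 ≡ 3 (mod 13); 3·9 ≡ 1, so inverse 9.
M/3 = 520; 520 ≡ 1 (mod 3), inverse 1.
M/5 = 312; 312 ≡ 2 (mod 5); 2·3 ≡ 1, so inverse 3.
N ≡ 2·195·3 + 4·120·9 + 0·520·1 + 1·312·3 = 6426.
6426 mod 1560 = 186.

186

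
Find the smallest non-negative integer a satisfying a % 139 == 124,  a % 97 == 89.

From a ≡ 124 (mod 139) write a = 124 + 139t. Substituting into a ≡ 89 (mod 97) gives 139t ≡ 62 (mod 97), and since 42⁻¹ ≡ 67 (mod 97), t ≡ 80. Hence a ≡ 124 + 139·80 = 11244 (mod 13483).

11244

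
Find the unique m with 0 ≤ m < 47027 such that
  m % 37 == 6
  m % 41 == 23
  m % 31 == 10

24500

Combine the congruences pairwise.
From m ≡ 6 (mod 37) write m = 6 + 37t. Substituting into m ≡ 23 (mod 41) gives 37t ≡ 17 (mod 41), and since 37⁻¹ ≡ 10 (mod 41), t ≡ 6. Hence m ≡ 6 + 37·6 = 228 (mod 1517).
From m ≡ 228 (mod 1517) write m = 228 + 1517t. Substituting into m ≡ 10 (mod 31) gives 1517t ≡ 30 (mod 31), and since 29⁻¹ ≡ 15 (mod 31), t ≡ 16. Hence m ≡ 228 + 1517·16 = 24500 (mod 47027).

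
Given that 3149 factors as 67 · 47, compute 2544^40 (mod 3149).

Mod 67: 2544 ≡ 65; 65^40 ≡ 6 (mod 67).
Mod 47: 2544 ≡ 6; 6^40 ≡ 25 (mod 47).
Combine by CRT: x ≡ 6 (mod 67), x ≡ 25 (mod 47) ⇒ x ≡ 542 (mod 3149).

542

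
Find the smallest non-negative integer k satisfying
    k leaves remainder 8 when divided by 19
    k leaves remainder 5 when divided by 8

141

From k ≡ 8 (mod 19) write k = 8 + 19t. Substituting into k ≡ 5 (mod 8) gives 19t ≡ 5 (mod 8), and since 3⁻¹ ≡ 3 (mod 8), t ≡ 7. Hence k ≡ 8 + 19·7 = 141 (mod 152).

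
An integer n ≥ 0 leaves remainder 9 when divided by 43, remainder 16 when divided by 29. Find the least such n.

Combine the congruences pairwise.
From n ≡ 9 (mod 43) write n = 9 + 43t. Substituting into n ≡ 16 (mod 29) gives 43t ≡ 7 (mod 29), and since 14⁻¹ ≡ 27 (mod 29), t ≡ 15. Hence n ≡ 9 + 43·15 = 654 (mod 1247).

654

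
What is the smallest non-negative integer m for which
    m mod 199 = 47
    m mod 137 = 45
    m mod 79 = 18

583117

From m ≡ 47 (mod 199) write m = 47 + 199t. Substituting into m ≡ 45 (mod 137) gives 199t ≡ 135 (mod 137), and since 62⁻¹ ≡ 42 (mod 137), t ≡ 53. Hence m ≡ 47 + 199·53 = 10594 (mod 27263).
From m ≡ 10594 (mod 27263) write m = 10594 + 27263t. Substituting into m ≡ 18 (mod 79) gives 27263t ≡ 10 (mod 79), and since 8⁻¹ ≡ 10 (mod 79), t ≡ 21. Hence m ≡ 10594 + 27263·21 = 583117 (mod 2153777).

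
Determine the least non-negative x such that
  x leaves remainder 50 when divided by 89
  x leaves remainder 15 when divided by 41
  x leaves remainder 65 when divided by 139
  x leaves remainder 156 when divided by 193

From x ≡ 50 (mod 89) write x = 50 + 89t. Substituting into x ≡ 15 (mod 41) gives 89t ≡ 6 (mod 41), and since 7⁻¹ ≡ 6 (mod 41), t ≡ 36. Hence x ≡ 50 + 89·36 = 3254 (mod 3649).
From x ≡ 3254 (mod 3649) write x = 3254 + 3649t. Substituting into x ≡ 65 (mod 139) gives 3649t ≡ 8 (mod 139), and since 35⁻¹ ≡ 4 (mod 139), t ≡ 32. Hence x ≡ 3254 + 3649·32 = 120022 (mod 507211).
From x ≡ 120022 (mod 507211) write x = 120022 + 507211t. Substituting into x ≡ 156 (mod 193) gives 507211t ≡ 180 (mod 193), and since 7⁻¹ ≡ 138 (mod 193), t ≡ 136. Hence x ≡ 120022 + 507211·136 = 69100718 (mod 97891723).

69100718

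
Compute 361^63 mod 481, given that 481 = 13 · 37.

480

Mod 13: 361 ≡ 10; by Fermat, exponent reduces to 63 mod 12 = 3; 10^3 ≡ 12 (mod 13).
Mod 37: 361 ≡ 28; by Fermat, exponent reduces to 63 mod 36 = 27; 28^27 ≡ 36 (mod 37).
Combine by CRT: x ≡ 12 (mod 13), x ≡ 36 (mod 37) ⇒ x ≡ 480 (mod 481).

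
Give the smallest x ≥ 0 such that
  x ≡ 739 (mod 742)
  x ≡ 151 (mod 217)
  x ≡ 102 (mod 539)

gcd(742, 217) = 7 and 7 | (151 − 739), so the pair is consistent; merging gives x ≡ 11869 (mod 23002), where 23002 = lcm(742, 217).
gcd(23002, 539) = 7 and 7 | (102 − 11869), so the pair is consistent; merging gives x ≡ 1345985 (mod 1771154), where 1771154 = lcm(23002, 539).
The solution is unique modulo lcm(742, 217, 539) = 1771154.

1345985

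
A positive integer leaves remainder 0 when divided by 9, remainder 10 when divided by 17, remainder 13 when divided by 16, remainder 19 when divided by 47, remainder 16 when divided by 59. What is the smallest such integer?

4007709

From x ≡ 0 (mod 9) write x = 0 + 9t. Substituting into x ≡ 10 (mod 17) gives 9t ≡ 10 (mod 17), and since 9⁻¹ ≡ 2 (mod 17), t ≡ 3. Hence x ≡ 0 + 9·3 = 27 (mod 153).
From x ≡ 27 (mod 153) write x = 27 + 153t. Substituting into x ≡ 13 (mod 16) gives 153t ≡ 2 (mod 16), and since 9⁻¹ ≡ 9 (mod 16), t ≡ 2. Hence x ≡ 27 + 153·2 = 333 (mod 2448).
From x ≡ 333 (mod 2448) write x = 333 + 2448t. Substituting into x ≡ 19 (mod 47) gives 2448t ≡ 15 (mod 47), and since 4⁻¹ ≡ 12 (mod 47), t ≡ 39. Hence x ≡ 333 + 2448·39 = 95805 (mod 115056).
From x ≡ 95805 (mod 115056) write x = 95805 + 115056t. Substituting into x ≡ 16 (mod 59) gives 115056t ≡ 27 (mod 59), and since 6⁻¹ ≡ 10 (mod 59), t ≡ 34. Hence x ≡ 95805 + 115056·34 = 4007709 (mod 6788304).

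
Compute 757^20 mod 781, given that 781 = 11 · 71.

375

Mod 11: 757 ≡ 9; since 10 | 20, by Fermat 9^20 ≡ 1 (mod 11).
Mod 71: 757 ≡ 47; 47^20 ≡ 20 (mod 71).
Combine by CRT: x ≡ 1 (mod 11), x ≡ 20 (mod 71) ⇒ x ≡ 375 (mod 781).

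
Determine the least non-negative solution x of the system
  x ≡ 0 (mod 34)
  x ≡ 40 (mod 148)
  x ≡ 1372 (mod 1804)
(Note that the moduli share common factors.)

Combine the congruences pairwise.
gcd(34, 148) = 2 and 2 | (40 − 0), so the pair is consistent; merging gives x ≡ 1224 (mod 2516), where 2516 = lcm(34, 148).
gcd(2516, 1804) = 4 and 4 | (1372 − 1224), so the pair is consistent; merging gives x ≡ 1002592 (mod 1134716), where 1134716 = lcm(2516, 1804).
The solution is unique modulo lcm(34, 148, 1804) = 1134716.

1002592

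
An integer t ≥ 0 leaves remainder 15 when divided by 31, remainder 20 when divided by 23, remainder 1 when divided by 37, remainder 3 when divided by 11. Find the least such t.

143080

Combine the congruences pairwise.
From t ≡ 15 (mod 31) write t = 15 + 31s. Substituting into t ≡ 20 (mod 23) gives 31s ≡ 5 (mod 23), and since 8⁻¹ ≡ 3 (mod 23), s ≡ 15. Hence t ≡ 15 + 31·15 = 480 (mod 713).
From t ≡ 480 (mod 713) write t = 480 + 713s. Substituting into t ≡ 1 (mod 37) gives 713s ≡ 2 (mod 37), and since 10⁻¹ ≡ 26 (mod 37), s ≡ 15. Hence t ≡ 480 + 713·15 = 11175 (mod 26381).
From t ≡ 11175 (mod 26381) write t = 11175 + 26381s. Substituting into t ≡ 3 (mod 11) gives 26381s ≡ 4 (mod 11), and since 3⁻¹ ≡ 4 (mod 11), s ≡ 5. Hence t ≡ 11175 + 26381·5 = 143080 (mod 290191).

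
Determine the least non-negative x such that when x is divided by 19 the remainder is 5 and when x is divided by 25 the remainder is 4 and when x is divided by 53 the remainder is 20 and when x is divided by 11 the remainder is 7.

91604

From x ≡ 5 (mod 19) write x = 5 + 19t. Substituting into x ≡ 4 (mod 25) gives 19t ≡ 24 (mod 25), and since 19⁻¹ ≡ 4 (mod 25), t ≡ 21. Hence x ≡ 5 + 19·21 = 404 (mod 475).
From x ≡ 404 (mod 475) write x = 404 + 475t. Substituting into x ≡ 20 (mod 53) gives 475t ≡ 40 (mod 53), and since 51⁻¹ ≡ 26 (mod 53), t ≡ 33. Hence x ≡ 404 + 475·33 = 16079 (mod 25175).
From x ≡ 16079 (mod 25175) write x = 16079 + 25175t. Substituting into x ≡ 7 (mod 11) gives 25175t ≡ 10 (mod 11), and since 7⁻¹ ≡ 8 (mod 11), t ≡ 3. Hence x ≡ 16079 + 25175·3 = 91604 (mod 276925).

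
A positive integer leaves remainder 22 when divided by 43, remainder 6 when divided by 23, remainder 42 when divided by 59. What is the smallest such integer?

The moduli are pairwise coprime; N = 43·23·59 = 58351.
N/43 = 1357; 1357 ≡ 24 (mod 43); 24·9 ≡ 1, so inverse 9.
N/23 = 2537; 2537 ≡ 7 (mod 23); 7·10 ≡ 1, so inverse 10.
N/59 = 989; 989 ≡ 45 (mod 59); 45·21 ≡ 1, so inverse 21.
m ≡ 22·1357·9 + 6·2537·10 + 42·989·21 = 1293204.
1293204 mod 58351 = 9482.

9482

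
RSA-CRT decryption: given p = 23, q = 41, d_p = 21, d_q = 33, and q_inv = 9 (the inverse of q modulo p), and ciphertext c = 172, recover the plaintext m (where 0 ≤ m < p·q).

21

m₁ = c^(d_p) mod p: c ≡ 11 (mod 23), and 11^21 mod 23 = 21.
m₂ = c^(d_q) mod q: c ≡ 8 (mod 41), and 8^33 mod 41 = 21.
h = q_inv·(m₁ − m₂) mod p = 9·(21 − 21) mod 23 = 0.
m = m₂ + h·q = 21 + 0·41 = 21.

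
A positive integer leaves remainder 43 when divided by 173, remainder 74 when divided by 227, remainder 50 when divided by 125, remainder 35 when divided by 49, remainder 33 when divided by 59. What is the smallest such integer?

Combine the congruences pairwise.
From a ≡ 43 (mod 173) write a = 43 + 173t. Substituting into a ≡ 74 (mod 227) gives 173t ≡ 31 (mod 227), and since 173⁻¹ ≡ 21 (mod 227), t ≡ 197. Hence a ≡ 43 + 173·197 = 34124 (mod 39271).
From a ≡ 34124 (mod 39271) write a = 34124 + 39271t. Substituting into a ≡ 50 (mod 125) gives 39271t ≡ 51 (mod 125), and since 21⁻¹ ≡ 6 (mod 125), t ≡ 56. Hence a ≡ 34124 + 39271·56 = 2233300 (mod 4908875).
From a ≡ 2233300 (mod 4908875) write a = 2233300 + 4908875t. Substituting into a ≡ 35 (mod 49) gives 4908875t ≡ 8 (mod 49), and since 6⁻¹ ≡ 41 (mod 49), t ≡ 34. Hence a ≡ 2233300 + 4908875·34 = 169135050 (mod 240534875).
From a ≡ 169135050 (mod 240534875) write a = 169135050 + 240534875t. Substituting into a ≡ 33 (mod 59) gives 240534875t ≡ 47 (mod 59), and since 17⁻¹ ≡ 7 (mod 59), t ≡ 34. Hence a ≡ 169135050 + 240534875·34 = 8347320800 (mod 14191557625).

8347320800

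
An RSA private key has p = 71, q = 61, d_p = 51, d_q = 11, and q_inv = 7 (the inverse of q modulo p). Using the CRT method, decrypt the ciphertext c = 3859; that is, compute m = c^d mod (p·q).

25

m₁ = c^(d_p) mod p: c ≡ 25 (mod 71), and 25^51 mod 71 = 25.
m₂ = c^(d_q) mod q: c ≡ 16 (mod 61), and 16^11 mod 61 = 25.
h = q_inv·(m₁ − m₂) mod p = 7·(25 − 25) mod 71 = 0.
m = m₂ + h·q = 25 + 0·61 = 25.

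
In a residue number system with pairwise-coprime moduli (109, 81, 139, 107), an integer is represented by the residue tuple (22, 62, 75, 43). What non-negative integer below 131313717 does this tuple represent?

107353250

From x ≡ 22 (mod 109) write x = 22 + 109t. Substituting into x ≡ 62 (mod 81) gives 109t ≡ 40 (mod 81), and since 28⁻¹ ≡ 55 (mod 81), t ≡ 13. Hence x ≡ 22 + 109·13 = 1439 (mod 8829).
From x ≡ 1439 (mod 8829) write x = 1439 + 8829t. Substituting into x ≡ 75 (mod 139) gives 8829t ≡ 26 (mod 139), and since 72⁻¹ ≡ 56 (mod 139), t ≡ 66. Hence x ≡ 1439 + 8829·66 = 584153 (mod 1227231).
From x ≡ 584153 (mod 1227231) write x = 584153 + 1227231t. Substituting into x ≡ 43 (mod 107) gives 1227231t ≡ 3 (mod 107), and since 48⁻¹ ≡ 29 (mod 107), t ≡ 87. Hence x ≡ 584153 + 1227231·87 = 107353250 (mod 131313717).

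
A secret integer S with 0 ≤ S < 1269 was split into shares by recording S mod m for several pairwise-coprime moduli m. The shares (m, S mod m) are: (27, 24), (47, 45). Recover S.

186

Combine the congruences pairwise.
From S ≡ 24 (mod 27) write S = 24 + 27t. Substituting into S ≡ 45 (mod 47) gives 27t ≡ 21 (mod 47), and since 27⁻¹ ≡ 7 (mod 47), t ≡ 6. Hence S ≡ 24 + 27·6 = 186 (mod 1269).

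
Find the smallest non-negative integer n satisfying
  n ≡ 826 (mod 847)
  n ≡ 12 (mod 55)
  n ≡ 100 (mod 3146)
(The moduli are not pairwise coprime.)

100772

gcd(847, 55) = 11 and 11 | (12 − 826), so the pair is consistent; merging gives n ≡ 3367 (mod 4235), where 4235 = lcm(847, 55).
gcd(4235, 3146) = 121 and 121 | (100 − 3367), so the pair is consistent; merging gives n ≡ 100772 (mod 110110), where 110110 = lcm(4235, 3146).
The solution is unique modulo lcm(847, 55, 3146) = 110110.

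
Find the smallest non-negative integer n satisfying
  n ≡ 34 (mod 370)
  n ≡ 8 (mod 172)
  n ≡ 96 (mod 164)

gcd(370, 172) = 2 and 2 | (8 − 34), so the pair is consistent; merging gives n ≡ 31484 (mod 31820), where 31820 = lcm(370, 172).
gcd(31820, 164) = 4 and 4 | (96 − 31484), so the pair is consistent; merging gives n ≡ 826984 (mod 1304620), where 1304620 = lcm(31820, 164).
The solution is unique modulo lcm(370, 172, 164) = 1304620.

826984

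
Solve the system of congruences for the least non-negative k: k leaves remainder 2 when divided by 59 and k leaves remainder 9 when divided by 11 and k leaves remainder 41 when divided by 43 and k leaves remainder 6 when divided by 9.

From k ≡ 2 (mod 59) write k = 2 + 59t. Substituting into k ≡ 9 (mod 11) gives 59t ≡ 7 (mod 11), and since 4⁻¹ ≡ 3 (mod 11), t ≡ 10. Hence k ≡ 2 + 59·10 = 592 (mod 649).
From k ≡ 592 (mod 649) write k = 592 + 649t. Substituting into k ≡ 41 (mod 43) gives 649t ≡ 8 (mod 43), and since 4⁻¹ ≡ 11 (mod 43), t ≡ 2. Hence k ≡ 592 + 649·2 = 1890 (mod 27907).
From k ≡ 1890 (mod 27907) write k = 1890 + 27907t. Substituting into k ≡ 6 (mod 9) gives 27907t ≡ 6 (mod 9), and since 7⁻¹ ≡ 4 (mod 9), t ≡ 6. Hence k ≡ 1890 + 27907·6 = 169332 (mod 251163).

169332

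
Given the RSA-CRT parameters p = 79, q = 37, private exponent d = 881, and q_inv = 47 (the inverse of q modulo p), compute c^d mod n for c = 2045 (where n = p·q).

1950

d_p = d mod (p−1) = 881 mod 78 = 23; d_q = d mod (q−1) = 17.
m₁ = c^(d_p) mod p: c ≡ 70 (mod 79), and 70^23 mod 79 = 54.
m₂ = c^(d_q) mod q: c ≡ 10 (mod 37), and 10^17 mod 37 = 26.
h = q_inv·(m₁ − m₂) mod p = 47·(54 − 26) mod 79 = 52.
m = m₂ + h·q = 26 + 52·37 = 1950.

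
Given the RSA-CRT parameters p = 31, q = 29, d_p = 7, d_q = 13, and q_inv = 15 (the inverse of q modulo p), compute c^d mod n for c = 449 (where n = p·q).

147

m₁ = c^(d_p) mod p: c ≡ 15 (mod 31), and 15^7 mod 31 = 23.
m₂ = c^(d_q) mod q: c ≡ 14 (mod 29), and 14^13 mod 29 = 2.
h = q_inv·(m₁ − m₂) mod p = 15·(23 − 2) mod 31 = 5.
m = m₂ + h·q = 2 + 5·29 = 147.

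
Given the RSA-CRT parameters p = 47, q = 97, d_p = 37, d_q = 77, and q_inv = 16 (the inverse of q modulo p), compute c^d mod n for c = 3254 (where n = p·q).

1577

m₁ = c^(d_p) mod p: c ≡ 11 (mod 47), and 11^37 mod 47 = 26.
m₂ = c^(d_q) mod q: c ≡ 53 (mod 97), and 53^77 mod 97 = 25.
h = q_inv·(m₁ − m₂) mod p = 16·(26 − 25) mod 47 = 16.
m = m₂ + h·q = 25 + 16·97 = 1577.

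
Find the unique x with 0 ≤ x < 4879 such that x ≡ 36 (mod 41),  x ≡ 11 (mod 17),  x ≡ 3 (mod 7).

3972

The moduli are pairwise coprime; N = 41·17·7 = 4879.
N/41 = 119; 119 ≡ 37 (mod 41); 37·10 ≡ 1, so inverse 10.
N/17 = 287; 287 ≡ 15 (mod 17); 15·8 ≡ 1, so inverse 8.
N/7 = 697; 697 ≡ 4 (mod 7); 4·2 ≡ 1, so inverse 2.
x ≡ 36·119·10 + 11·287·8 + 3·697·2 = 72278.
72278 mod 4879 = 3972.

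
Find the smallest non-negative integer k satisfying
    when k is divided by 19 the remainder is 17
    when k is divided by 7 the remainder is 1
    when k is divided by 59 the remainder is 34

6819

From k ≡ 17 (mod 19) write k = 17 + 19t. Substituting into k ≡ 1 (mod 7) gives 19t ≡ 5 (mod 7), and since 5⁻¹ ≡ 3 (mod 7), t ≡ 1. Hence k ≡ 17 + 19·1 = 36 (mod 133).
From k ≡ 36 (mod 133) write k = 36 + 133t. Substituting into k ≡ 34 (mod 59) gives 133t ≡ 57 (mod 59), and since 15⁻¹ ≡ 4 (mod 59), t ≡ 51. Hence k ≡ 36 + 133·51 = 6819 (mod 7847).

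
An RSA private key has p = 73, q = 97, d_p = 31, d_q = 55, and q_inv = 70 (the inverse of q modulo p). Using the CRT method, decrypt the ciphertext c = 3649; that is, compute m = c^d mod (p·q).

m₁ = c^(d_p) mod p: c ≡ 72 (mod 73), and 72^31 mod 73 = 72.
m₂ = c^(d_q) mod q: c ≡ 60 (mod 97), and 60^55 mod 97 = 68.
h = q_inv·(m₁ − m₂) mod p = 70·(72 − 68) mod 73 = 61.
m = m₂ + h·q = 68 + 61·97 = 5985.

5985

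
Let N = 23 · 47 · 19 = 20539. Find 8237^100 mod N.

5063

Mod 23: 8237 ≡ 3; by Fermat, exponent reduces to 100 mod 22 = 12; 3^12 ≡ 3 (mod 23).
Mod 47: 8237 ≡ 12; by Fermat, exponent reduces to 100 mod 46 = 8; 12^8 ≡ 34 (mod 47).
Mod 19: 8237 ≡ 10; by Fermat, exponent reduces to 100 mod 18 = 10; 10^10 ≡ 9 (mod 19).
Combine by CRT: x ≡ 3 (mod 23), x ≡ 34 (mod 47), x ≡ 9 (mod 19) ⇒ x ≡ 5063 (mod 20539).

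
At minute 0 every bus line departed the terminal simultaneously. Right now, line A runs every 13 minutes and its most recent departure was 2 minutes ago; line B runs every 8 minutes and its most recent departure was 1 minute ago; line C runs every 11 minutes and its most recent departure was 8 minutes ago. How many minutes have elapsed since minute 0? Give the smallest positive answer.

The moduli are pairwise coprime; N = 13·8·11 = 1144.
N/13 = 88; 88 ≡ 10 (mod 13); 10·4 ≡ 1, so inverse 4.
N/8 = 143; 143 ≡ 7 (mod 8); 7·7 ≡ 1, so inverse 7.
N/11 = 104; 104 ≡ 5 (mod 11); 5·9 ≡ 1, so inverse 9.
t ≡ 2·88·4 + 1·143·7 + 8·104·9 = 9193.
9193 mod 1144 = 41.

41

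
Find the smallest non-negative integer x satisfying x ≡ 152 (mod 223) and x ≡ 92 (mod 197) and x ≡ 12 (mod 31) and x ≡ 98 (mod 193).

From x ≡ 152 (mod 223) write x = 152 + 223t. Substituting into x ≡ 92 (mod 197) gives 223t ≡ 137 (mod 197), and since 26⁻¹ ≡ 144 (mod 197), t ≡ 28. Hence x ≡ 152 + 223·28 = 6396 (mod 43931).
From x ≡ 6396 (mod 43931) write x = 6396 + 43931t. Substituting into x ≡ 12 (mod 31) gives 43931t ≡ 2 (mod 31), and since 4⁻¹ ≡ 8 (mod 31), t ≡ 16. Hence x ≡ 6396 + 43931·16 = 709292 (mod 1361861).
From x ≡ 709292 (mod 1361861) write x = 709292 + 1361861t. Substituting into x ≡ 98 (mod 193) gives 1361861t ≡ 81 (mod 193), and since 53⁻¹ ≡ 51 (mod 193), t ≡ 78. Hence x ≡ 709292 + 1361861·78 = 106934450 (mod 262839173).

106934450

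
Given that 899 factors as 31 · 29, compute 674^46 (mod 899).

Mod 31: 674 ≡ 23; by Fermat, exponent reduces to 46 mod 30 = 16; 23^16 ≡ 8 (mod 31).
Mod 29: 674 ≡ 7; by Fermat, exponent reduces to 46 mod 28 = 18; 7^18 ≡ 23 (mod 29).
Combine by CRT: x ≡ 8 (mod 31), x ≡ 23 (mod 29) ⇒ x ≡ 690 (mod 899).

690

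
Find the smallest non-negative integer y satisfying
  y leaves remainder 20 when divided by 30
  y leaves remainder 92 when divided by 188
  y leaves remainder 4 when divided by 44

12500

gcd(30, 188) = 2 and 2 | (92 − 20), so the pair is consistent; merging gives y ≡ 1220 (mod 2820), where 2820 = lcm(30, 188).
gcd(2820, 44) = 4 and 4 | (4 − 1220), so the pair is consistent; merging gives y ≡ 12500 (mod 31020), where 31020 = lcm(2820, 44).
The solution is unique modulo lcm(30, 188, 44) = 31020.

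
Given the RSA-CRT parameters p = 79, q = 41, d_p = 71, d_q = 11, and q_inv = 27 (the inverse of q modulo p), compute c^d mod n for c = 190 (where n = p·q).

1201

m₁ = c^(d_p) mod p: c ≡ 32 (mod 79), and 32^71 mod 79 = 16.
m₂ = c^(d_q) mod q: c ≡ 26 (mod 41), and 26^11 mod 41 = 12.
h = q_inv·(m₁ − m₂) mod p = 27·(16 − 12) mod 79 = 29.
m = m₂ + h·q = 12 + 29·41 = 1201.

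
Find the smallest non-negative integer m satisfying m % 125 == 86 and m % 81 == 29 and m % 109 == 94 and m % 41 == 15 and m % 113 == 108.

The moduli are pairwise coprime; N = 125·81·109·41·113 = 5113094625.
N/125 = 40904757; 40904757 ≡ 7 (mod 125); 7·18 ≡ 1, so inverse 18.
N/81 = 63124625; 63124625 ≡ 29 (mod 81); 29·14 ≡ 1, so inverse 14.
N/109 = 46909125; 46909125 ≡ 103 (mod 109); 103·18 ≡ 1, so inverse 18.
N/41 = 124709625; 124709625 ≡ 7 (mod 41); 7·6 ≡ 1, so inverse 6.
N/113 = 45248625; 45248625 ≡ 35 (mod 113); 35·42 ≡ 1, so inverse 42.
m ≡ 86·40904757·18 + 29·63124625·14 + 94·46909125·18 + 15·124709625·6 + 108·45248625·42 = 384791030336.
384791030336 mod 5113094625 = 1308933461.

1308933461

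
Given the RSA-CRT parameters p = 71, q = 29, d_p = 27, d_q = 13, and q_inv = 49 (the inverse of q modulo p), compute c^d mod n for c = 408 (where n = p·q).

m₁ = c^(d_p) mod p: c ≡ 53 (mod 71), and 53^27 mod 71 = 68.
m₂ = c^(d_q) mod q: c ≡ 2 (mod 29), and 2^13 mod 29 = 14.
h = q_inv·(m₁ − m₂) mod p = 49·(68 − 14) mod 71 = 19.
m = m₂ + h·q = 14 + 19·29 = 565.

565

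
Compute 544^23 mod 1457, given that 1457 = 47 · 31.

Mod 47: 544 ≡ 27; 27^23 ≡ 1 (mod 47).
Mod 31: 544 ≡ 17; 17^23 ≡ 13 (mod 31).
Combine by CRT: x ≡ 1 (mod 47), x ≡ 13 (mod 31) ⇒ x ≡ 1129 (mod 1457).

1129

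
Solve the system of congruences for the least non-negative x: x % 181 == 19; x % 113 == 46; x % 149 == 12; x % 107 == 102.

Combine the congruences pairwise.
From x ≡ 19 (mod 181) write x = 19 + 181t. Substituting into x ≡ 46 (mod 113) gives 181t ≡ 27 (mod 113), and since 68⁻¹ ≡ 5 (mod 113), t ≡ 22. Hence x ≡ 19 + 181·22 = 4001 (mod 20453).
From x ≡ 4001 (mod 20453) write x = 4001 + 20453t. Substituting into x ≡ 12 (mod 149) gives 20453t ≡ 34 (mod 149), and since 40⁻¹ ≡ 41 (mod 149), t ≡ 53. Hence x ≡ 4001 + 20453·53 = 1088010 (mod 3047497).
From x ≡ 1088010 (mod 3047497) write x = 1088010 + 3047497t. Substituting into x ≡ 102 (mod 107) gives 3047497t ≡ 68 (mod 107), and since 30⁻¹ ≡ 25 (mod 107), t ≡ 95. Hence x ≡ 1088010 + 3047497·95 = 290600225 (mod 326082179).

290600225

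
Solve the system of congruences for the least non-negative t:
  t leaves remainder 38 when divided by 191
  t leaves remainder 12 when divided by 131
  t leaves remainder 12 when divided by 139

1420314

The moduli are pairwise coprime; N = 191·131·139 = 3477919.
N/191 = 18209; 18209 ≡ 64 (mod 191); 64·3 ≡ 1, so inverse 3.
N/131 = 26549; 26549 ≡ 87 (mod 131); 87·128 ≡ 1, so inverse 128.
N/139 = 25021; 25021 ≡ 1 (mod 139), inverse 1.
t ≡ 38·18209·3 + 12·26549·128 + 12·25021·1 = 43155342.
43155342 mod 3477919 = 1420314.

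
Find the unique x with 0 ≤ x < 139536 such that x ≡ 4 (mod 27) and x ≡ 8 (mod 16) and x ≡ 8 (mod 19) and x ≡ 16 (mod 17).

60808

From x ≡ 4 (mod 27) write x = 4 + 27t. Substituting into x ≡ 8 (mod 16) gives 27t ≡ 4 (mod 16), and since 11⁻¹ ≡ 3 (mod 16), t ≡ 12. Hence x ≡ 4 + 27·12 = 328 (mod 432).
From x ≡ 328 (mod 432) write x = 328 + 432t. Substituting into x ≡ 8 (mod 19) gives 432t ≡ 3 (mod 19), and since 14⁻¹ ≡ 15 (mod 19), t ≡ 7. Hence x ≡ 328 + 432·7 = 3352 (mod 8208).
From x ≡ 3352 (mod 8208) write x = 3352 + 8208t. Substituting into x ≡ 16 (mod 17) gives 8208t ≡ 13 (mod 17), and since 14⁻¹ ≡ 11 (mod 17), t ≡ 7. Hence x ≡ 3352 + 8208·7 = 60808 (mod 139536).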